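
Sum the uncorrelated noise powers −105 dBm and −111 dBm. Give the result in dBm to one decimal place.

Convert to linear, add, convert back:
P₁ = 3.16×10⁻¹⁴ W, P₂ = 7.94×10⁻¹⁵ W
P_tot = 3.96×10⁻¹⁴ W → 10 log₁₀(P_tot / 10⁻³) = −104.0 dBm

−104.0 dBm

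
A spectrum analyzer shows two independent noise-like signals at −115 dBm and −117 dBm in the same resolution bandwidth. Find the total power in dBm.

−112.9 dBm

Convert to linear, add, convert back:
P₁ = 3.16×10⁻¹⁵ W, P₂ = 2.00×10⁻¹⁵ W
P_tot = 5.16×10⁻¹⁵ W → 10 log₁₀(P_tot / 10⁻³) = −112.9 dBm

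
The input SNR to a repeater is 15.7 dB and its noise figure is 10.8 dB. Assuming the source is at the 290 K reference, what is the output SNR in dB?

By definition F = SNR_in/SNR_out, so in dB: SNR_out = SNR_in − NF
SNR_out = 15.7 − 10.8 = 4.9 dB

4.9 dB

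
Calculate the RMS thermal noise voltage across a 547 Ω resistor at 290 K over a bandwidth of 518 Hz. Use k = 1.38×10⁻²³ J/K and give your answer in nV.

67.3 nV

V_n = √(4kTRB)
4kTRB = 4 × 1.38×10⁻²³ × 290 × 5.47×10² × 5.18×10² = 4.54×10⁻¹⁵ V²
V_n = √(4.54×10⁻¹⁵) = 6.73×10⁻⁸ V = 67.3 nV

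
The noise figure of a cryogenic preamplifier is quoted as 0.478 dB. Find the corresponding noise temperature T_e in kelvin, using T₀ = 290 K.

33.7 K

F = 10^(0.478/10) = 1.11635
T_e = (F − 1)·T₀ = (1.11635 − 1) × 290 = 33.7 K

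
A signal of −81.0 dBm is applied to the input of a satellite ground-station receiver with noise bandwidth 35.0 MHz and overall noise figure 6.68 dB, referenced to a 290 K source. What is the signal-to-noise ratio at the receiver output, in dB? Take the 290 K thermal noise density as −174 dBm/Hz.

10.9 dB

Noise floor: N = −174 + 10 log₁₀(B) + NF
10 log₁₀(3.50×10⁷) = 75.44 dB
N = −174 + 75.44 + 6.68 = −91.88 dBm
SNR = P_sig − N = −81.0 − (−91.88) = 10.88 dB → 10.9 dB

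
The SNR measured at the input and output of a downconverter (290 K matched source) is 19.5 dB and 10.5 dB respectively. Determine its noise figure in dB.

NF (dB) = SNR_in(dB) − SNR_out(dB) when the source is at T₀
NF = 19.5 − 10.5 = 9.0 dB

9.0 dB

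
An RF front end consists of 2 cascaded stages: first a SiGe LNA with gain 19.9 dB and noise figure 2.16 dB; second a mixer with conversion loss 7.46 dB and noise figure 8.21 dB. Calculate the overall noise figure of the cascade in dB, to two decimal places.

Convert to linear (a loss of L dB is a gain of −L dB): F_i = 10^(NF_i/10), G_i = 10^(G_i,dB/10)
  Stage 1: F_1 = 10^(2.16/10) = 1.644, G_1 = 10^(19.9/10) = 97.72
  Stage 2: F_2 = 10^(8.21/10) = 6.622, G_2 = 10^(−7.46/10) = 0.1795
Friis cascade:
  F = 1.644 + (6.622 − 1)/97.72 = 1.702
NF = 10 log₁₀(1.702) = 2.31 dB

2.31 dB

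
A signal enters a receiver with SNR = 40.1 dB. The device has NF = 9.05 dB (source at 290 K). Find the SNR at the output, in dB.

31.05 dB

By definition F = SNR_in/SNR_out, so in dB: SNR_out = SNR_in − NF
SNR_out = 40.1 − 9.05 = 31.05 dB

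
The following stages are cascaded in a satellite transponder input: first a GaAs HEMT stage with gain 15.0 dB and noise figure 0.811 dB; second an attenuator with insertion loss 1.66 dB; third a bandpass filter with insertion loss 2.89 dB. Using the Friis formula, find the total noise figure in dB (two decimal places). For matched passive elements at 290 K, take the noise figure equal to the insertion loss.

1.02 dB

Convert to linear (a loss of L dB is a gain of −L dB): F_i = 10^(NF_i/10), G_i = 10^(G_i,dB/10)
  Stage 1: F_1 = 10^(0.811/10) = 1.205, G_1 = 10^(15.0/10) = 31.62
  Stage 2: F_2 = 10^(1.66/10) = 1.466, G_2 = 10^(−1.66/10) = 0.6823
  Stage 3: F_3 = 10^(2.89/10) = 1.945, G_3 = 10^(−2.89/10) = 0.5140
Friis cascade:
  F = 1.205 + (1.466 − 1)/31.62 + (1.945 − 1)/21.58 = 1.264
NF = 10 log₁₀(1.264) = 1.02 dB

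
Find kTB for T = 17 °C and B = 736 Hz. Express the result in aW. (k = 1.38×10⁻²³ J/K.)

2.95 aW

T = 17 °C + 273.15 = 290.15 K
P_n = kTB = 1.38×10⁻²³ × 290.15 × 7.36×10² = 2.95×10⁻¹⁸ W = 2.95 aW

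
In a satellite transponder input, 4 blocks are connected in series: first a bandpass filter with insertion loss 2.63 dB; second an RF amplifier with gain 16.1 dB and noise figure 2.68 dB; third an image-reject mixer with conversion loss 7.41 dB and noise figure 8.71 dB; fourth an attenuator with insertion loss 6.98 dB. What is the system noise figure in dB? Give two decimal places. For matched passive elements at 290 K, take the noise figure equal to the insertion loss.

6.70 dB

Convert to linear (a loss of L dB is a gain of −L dB): F_i = 10^(NF_i/10), G_i = 10^(G_i,dB/10)
  Stage 1: F_1 = 10^(2.63/10) = 1.832, G_1 = 10^(−2.63/10) = 0.5458
  Stage 2: F_2 = 10^(2.68/10) = 1.854, G_2 = 10^(16.1/10) = 40.74
  Stage 3: F_3 = 10^(8.71/10) = 7.430, G_3 = 10^(−7.41/10) = 0.1816
  Stage 4: F_4 = 10^(6.98/10) = 4.989, G_4 = 10^(−6.98/10) = 0.2004
Friis cascade:
  F = 1.832 + (1.854 − 1)/0.5458 + (7.430 − 1)/22.23 + (4.989 − 1)/4.036 = 4.674
NF = 10 log₁₀(4.674) = 6.70 dB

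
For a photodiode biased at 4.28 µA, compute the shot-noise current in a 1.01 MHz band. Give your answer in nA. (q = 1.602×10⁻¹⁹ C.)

I_n = √(2qI·B)
2qI·B = 2 × 1.602×10⁻¹⁹ × 4.28×10⁻⁶ × 1.01×10⁶ = 1.39×10⁻¹⁸ A²
I_n = √(1.39×10⁻¹⁸) = 1.18×10⁻⁹ A = 1.18 nA

1.18 nA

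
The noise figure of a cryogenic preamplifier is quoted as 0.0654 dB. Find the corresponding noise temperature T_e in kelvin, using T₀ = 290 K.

F = 10^(0.0654/10) = 1.01517
T_e = (F − 1)·T₀ = (1.01517 − 1) × 290 = 4.40 K

4.40 K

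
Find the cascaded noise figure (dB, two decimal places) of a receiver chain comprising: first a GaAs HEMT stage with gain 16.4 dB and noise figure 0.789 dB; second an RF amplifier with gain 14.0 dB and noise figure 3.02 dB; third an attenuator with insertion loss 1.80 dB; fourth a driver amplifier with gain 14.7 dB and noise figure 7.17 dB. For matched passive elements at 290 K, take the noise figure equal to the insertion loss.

Convert to linear (a loss of L dB is a gain of −L dB): F_i = 10^(NF_i/10), G_i = 10^(G_i,dB/10)
  Stage 1: F_1 = 10^(0.789/10) = 1.199, G_1 = 10^(16.4/10) = 43.65
  Stage 2: F_2 = 10^(3.02/10) = 2.004, G_2 = 10^(14.0/10) = 25.12
  Stage 3: F_3 = 10^(1.80/10) = 1.514, G_3 = 10^(−1.80/10) = 0.6607
  Stage 4: F_4 = 10^(7.17/10) = 5.212, G_4 = 10^(14.7/10) = 29.51
Friis cascade:
  F = 1.199 + (2.004 − 1)/43.65 + (1.514 − 1)/1096 + (5.212 − 1)/724.4 = 1.229
NF = 10 log₁₀(1.229) = 0.89 dB

0.89 dB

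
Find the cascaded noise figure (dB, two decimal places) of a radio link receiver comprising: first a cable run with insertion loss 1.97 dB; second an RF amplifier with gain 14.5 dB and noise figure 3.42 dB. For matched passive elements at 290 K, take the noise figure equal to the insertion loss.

Convert to linear (a loss of L dB is a gain of −L dB): F_i = 10^(NF_i/10), G_i = 10^(G_i,dB/10)
  Stage 1: F_1 = 10^(1.97/10) = 1.574, G_1 = 10^(−1.97/10) = 0.6353
  Stage 2: F_2 = 10^(3.42/10) = 2.198, G_2 = 10^(14.5/10) = 28.18
Friis cascade:
  F = 1.574 + (2.198 − 1)/0.6353 = 3.459
NF = 10 log₁₀(3.459) = 5.39 dB

5.39 dB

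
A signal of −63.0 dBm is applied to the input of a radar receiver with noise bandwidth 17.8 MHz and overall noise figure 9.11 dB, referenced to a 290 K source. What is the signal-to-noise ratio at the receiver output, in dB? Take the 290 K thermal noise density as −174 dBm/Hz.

Noise floor: N = −174 + 10 log₁₀(B) + NF
10 log₁₀(1.78×10⁷) = 72.5 dB
N = −174 + 72.5 + 9.11 = −92.39 dBm
SNR = P_sig − N = −63.0 − (−92.39) = 29.39 dB → 29.4 dB

29.4 dB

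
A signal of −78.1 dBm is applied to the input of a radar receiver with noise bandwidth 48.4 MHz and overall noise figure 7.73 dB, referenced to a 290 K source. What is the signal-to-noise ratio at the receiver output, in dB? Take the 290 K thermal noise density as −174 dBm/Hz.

11.3 dB

Noise floor: N = −174 + 10 log₁₀(B) + NF
10 log₁₀(4.84×10⁷) = 76.85 dB
N = −174 + 76.85 + 7.73 = −89.42 dBm
SNR = P_sig − N = −78.1 − (−89.42) = 11.32 dB → 11.3 dB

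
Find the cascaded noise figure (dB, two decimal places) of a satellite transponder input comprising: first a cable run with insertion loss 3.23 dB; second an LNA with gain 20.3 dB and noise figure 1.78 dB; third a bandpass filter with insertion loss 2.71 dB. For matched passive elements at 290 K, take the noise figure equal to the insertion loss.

5.03 dB

Convert to linear (a loss of L dB is a gain of −L dB): F_i = 10^(NF_i/10), G_i = 10^(G_i,dB/10)
  Stage 1: F_1 = 10^(3.23/10) = 2.104, G_1 = 10^(−3.23/10) = 0.4753
  Stage 2: F_2 = 10^(1.78/10) = 1.507, G_2 = 10^(20.3/10) = 107.2
  Stage 3: F_3 = 10^(2.71/10) = 1.866, G_3 = 10^(−2.71/10) = 0.5358
Friis cascade:
  F = 2.104 + (1.507 − 1)/0.4753 + (1.866 − 1)/50.93 = 3.187
NF = 10 log₁₀(3.187) = 5.03 dB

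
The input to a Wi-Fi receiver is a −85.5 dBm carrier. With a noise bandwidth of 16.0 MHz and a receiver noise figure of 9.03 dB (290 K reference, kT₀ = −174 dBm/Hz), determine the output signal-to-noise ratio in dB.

Noise floor: N = −174 + 10 log₁₀(B) + NF
10 log₁₀(1.60×10⁷) = 72.04 dB
N = −174 + 72.04 + 9.03 = −92.93 dBm
SNR = P_sig − N = −85.5 − (−92.93) = 7.43 dB → 7.4 dB

7.4 dB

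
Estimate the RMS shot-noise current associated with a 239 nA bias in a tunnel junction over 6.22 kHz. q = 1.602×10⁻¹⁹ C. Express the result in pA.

I_n = √(2qI·B)
2qI·B = 2 × 1.602×10⁻¹⁹ × 2.39×10⁻⁷ × 6.22×10³ = 4.76×10⁻²² A²
I_n = √(4.76×10⁻²²) = 2.18×10⁻¹¹ A = 21.8 pA

21.8 pA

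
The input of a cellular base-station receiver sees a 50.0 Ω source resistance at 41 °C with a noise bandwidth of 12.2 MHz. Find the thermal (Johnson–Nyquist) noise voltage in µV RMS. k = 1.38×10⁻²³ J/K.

T = 41 °C + 273.15 = 314.15 K
V_n = √(4kTRB)
4kTRB = 4 × 1.38×10⁻²³ × 314.15 × 5.00×10¹ × 1.22×10⁷ = 1.06×10⁻¹¹ V²
V_n = √(1.06×10⁻¹¹) = 3.25×10⁻⁶ V = 3.25 µV

3.25 µV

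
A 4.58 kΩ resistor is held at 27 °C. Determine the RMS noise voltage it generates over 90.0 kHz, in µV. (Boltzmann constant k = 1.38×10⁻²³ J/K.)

2.61 µV

T = 27 °C + 273.15 = 300.15 K
V_n = √(4kTRB)
4kTRB = 4 × 1.38×10⁻²³ × 300.15 × 4.58×10³ × 9.00×10⁴ = 6.83×10⁻¹² V²
V_n = √(6.83×10⁻¹²) = 2.61×10⁻⁶ V = 2.61 µV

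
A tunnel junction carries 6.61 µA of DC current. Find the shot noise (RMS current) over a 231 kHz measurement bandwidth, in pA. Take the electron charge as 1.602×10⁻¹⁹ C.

699 pA

I_n = √(2qI·B)
2qI·B = 2 × 1.602×10⁻¹⁹ × 6.61×10⁻⁶ × 2.31×10⁵ = 4.89×10⁻¹⁹ A²
I_n = √(4.89×10⁻¹⁹) = 6.99×10⁻¹⁰ A = 699 pA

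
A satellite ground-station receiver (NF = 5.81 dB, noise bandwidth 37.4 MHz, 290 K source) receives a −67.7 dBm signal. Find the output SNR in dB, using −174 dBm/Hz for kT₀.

Noise floor: N = −174 + 10 log₁₀(B) + NF
10 log₁₀(3.74×10⁷) = 75.73 dB
N = −174 + 75.73 + 5.81 = −92.46 dBm
SNR = P_sig − N = −67.7 − (−92.46) = 24.76 dB → 24.8 dB

24.8 dB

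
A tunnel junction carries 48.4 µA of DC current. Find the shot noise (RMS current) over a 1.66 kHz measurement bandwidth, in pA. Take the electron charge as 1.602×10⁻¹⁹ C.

160 pA

I_n = √(2qI·B)
2qI·B = 2 × 1.602×10⁻¹⁹ × 4.84×10⁻⁵ × 1.66×10³ = 2.57×10⁻²⁰ A²
I_n = √(2.57×10⁻²⁰) = 1.60×10⁻¹⁰ A = 160 pA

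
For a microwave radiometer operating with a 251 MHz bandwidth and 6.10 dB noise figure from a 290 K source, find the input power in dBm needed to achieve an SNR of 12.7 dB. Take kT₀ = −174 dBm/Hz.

−71.2 dBm

Sensitivity = −174 + 10 log₁₀(B) + NF + SNR_min
= −174 + 84 + 6.10 + 12.7
= −71.20 dBm → −71.2 dBm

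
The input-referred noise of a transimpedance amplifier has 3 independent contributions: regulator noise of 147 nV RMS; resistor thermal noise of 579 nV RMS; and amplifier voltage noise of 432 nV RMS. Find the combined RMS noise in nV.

737 nV

Uncorrelated sources add in power (mean-square): V_tot = √(ΣV_i²)
V_tot = √[(1.47×10⁻⁷)² + (5.79×10⁻⁷)² + (4.32×10⁻⁷)²] = 7.37×10⁻⁷ V = 737 nV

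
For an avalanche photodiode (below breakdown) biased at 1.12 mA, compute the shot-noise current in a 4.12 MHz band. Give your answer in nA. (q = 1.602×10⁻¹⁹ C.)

I_n = √(2qI·B)
2qI·B = 2 × 1.602×10⁻¹⁹ × 1.12×10⁻³ × 4.12×10⁶ = 1.48×10⁻¹⁵ A²
I_n = √(1.48×10⁻¹⁵) = 3.85×10⁻⁸ A = 38.5 nA

38.5 nA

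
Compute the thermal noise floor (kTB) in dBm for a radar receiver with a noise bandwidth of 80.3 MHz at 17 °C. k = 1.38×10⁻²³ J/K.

−94.9 dBm

T = 17 °C + 273.15 = 290.15 K
P_n = kTB = 1.38×10⁻²³ × 290.15 × 8.03×10⁷ = 3.22×10⁻¹³ W
In dBm: 10 log₁₀(3.22×10⁻¹³ / 10⁻³) = −94.9 dBm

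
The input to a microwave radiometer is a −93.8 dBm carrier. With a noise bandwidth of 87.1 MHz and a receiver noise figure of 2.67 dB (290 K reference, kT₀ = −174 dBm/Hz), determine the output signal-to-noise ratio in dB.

−1.9 dB

Noise floor: N = −174 + 10 log₁₀(B) + NF
10 log₁₀(8.71×10⁷) = 79.4 dB
N = −174 + 79.4 + 2.67 = −91.93 dBm
SNR = P_sig − N = −93.8 − (−91.93) = −1.87 dB → −1.9 dB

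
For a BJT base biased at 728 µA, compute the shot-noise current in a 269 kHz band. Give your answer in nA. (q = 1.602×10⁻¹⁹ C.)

I_n = √(2qI·B)
2qI·B = 2 × 1.602×10⁻¹⁹ × 7.28×10⁻⁴ × 2.69×10⁵ = 6.27×10⁻¹⁷ A²
I_n = √(6.27×10⁻¹⁷) = 7.92×10⁻⁹ A = 7.92 nA

7.92 nA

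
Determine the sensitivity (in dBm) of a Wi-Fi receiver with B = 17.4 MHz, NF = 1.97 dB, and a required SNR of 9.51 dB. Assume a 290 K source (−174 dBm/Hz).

−90.1 dBm

Sensitivity = −174 + 10 log₁₀(B) + NF + SNR_min
= −174 + 72.41 + 1.97 + 9.51
= −90.11 dBm → −90.1 dBm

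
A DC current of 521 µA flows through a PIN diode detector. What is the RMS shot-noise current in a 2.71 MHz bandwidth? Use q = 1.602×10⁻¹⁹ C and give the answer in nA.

21.3 nA

I_n = √(2qI·B)
2qI·B = 2 × 1.602×10⁻¹⁹ × 5.21×10⁻⁴ × 2.71×10⁶ = 4.52×10⁻¹⁶ A²
I_n = √(4.52×10⁻¹⁶) = 2.13×10⁻⁸ A = 21.3 nA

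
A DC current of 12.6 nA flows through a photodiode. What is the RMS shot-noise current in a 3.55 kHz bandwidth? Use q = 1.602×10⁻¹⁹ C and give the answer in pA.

I_n = √(2qI·B)
2qI·B = 2 × 1.602×10⁻¹⁹ × 1.26×10⁻⁸ × 3.55×10³ = 1.43×10⁻²³ A²
I_n = √(1.43×10⁻²³) = 3.79×10⁻¹² A = 3.79 pA

3.79 pA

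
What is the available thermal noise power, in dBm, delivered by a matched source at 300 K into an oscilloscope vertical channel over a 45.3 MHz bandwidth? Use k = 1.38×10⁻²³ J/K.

P_n = kTB = 1.38×10⁻²³ × 300 × 4.53×10⁷ = 1.88×10⁻¹³ W
In dBm: 10 log₁₀(1.88×10⁻¹³ / 10⁻³) = −97.3 dBm

−97.3 dBm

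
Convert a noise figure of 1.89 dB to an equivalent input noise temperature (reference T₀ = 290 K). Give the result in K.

F = 10^(1.89/10) = 1.54525
T_e = (F − 1)·T₀ = (1.54525 − 1) × 290 = 158 K

158 K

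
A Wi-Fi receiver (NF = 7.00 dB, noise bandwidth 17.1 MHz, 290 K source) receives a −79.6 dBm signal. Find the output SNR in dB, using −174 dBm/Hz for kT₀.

Noise floor: N = −174 + 10 log₁₀(B) + NF
10 log₁₀(1.71×10⁷) = 72.33 dB
N = −174 + 72.33 + 7.00 = −94.67 dBm
SNR = P_sig − N = −79.6 − (−94.67) = 15.07 dB → 15.1 dB

15.1 dB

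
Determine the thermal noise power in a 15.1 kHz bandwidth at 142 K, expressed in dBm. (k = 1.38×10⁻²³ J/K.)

P_n = kTB = 1.38×10⁻²³ × 142 × 1.51×10⁴ = 2.96×10⁻¹⁷ W
In dBm: 10 log₁₀(2.96×10⁻¹⁷ / 10⁻³) = −135.3 dBm

−135.3 dBm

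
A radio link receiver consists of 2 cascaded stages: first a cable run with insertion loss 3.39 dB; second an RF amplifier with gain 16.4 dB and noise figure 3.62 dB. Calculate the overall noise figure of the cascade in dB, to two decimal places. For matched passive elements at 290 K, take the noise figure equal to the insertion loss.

Convert to linear (a loss of L dB is a gain of −L dB): F_i = 10^(NF_i/10), G_i = 10^(G_i,dB/10)
  Stage 1: F_1 = 10^(3.39/10) = 2.183, G_1 = 10^(−3.39/10) = 0.4581
  Stage 2: F_2 = 10^(3.62/10) = 2.301, G_2 = 10^(16.4/10) = 43.65
Friis cascade:
  F = 2.183 + (2.301 − 1)/0.4581 = 5.023
NF = 10 log₁₀(5.023) = 7.01 dB

7.01 dB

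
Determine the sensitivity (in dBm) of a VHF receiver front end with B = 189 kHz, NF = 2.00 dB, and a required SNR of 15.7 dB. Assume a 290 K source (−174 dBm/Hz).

Sensitivity = −174 + 10 log₁₀(B) + NF + SNR_min
= −174 + 52.76 + 2.00 + 15.7
= −103.54 dBm → −103.5 dBm

−103.5 dBm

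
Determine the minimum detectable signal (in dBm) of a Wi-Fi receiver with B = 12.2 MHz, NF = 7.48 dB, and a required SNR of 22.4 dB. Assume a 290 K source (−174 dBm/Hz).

Sensitivity = −174 + 10 log₁₀(B) + NF + SNR_min
= −174 + 70.86 + 7.48 + 22.4
= −73.26 dBm → −73.3 dBm

−73.3 dBm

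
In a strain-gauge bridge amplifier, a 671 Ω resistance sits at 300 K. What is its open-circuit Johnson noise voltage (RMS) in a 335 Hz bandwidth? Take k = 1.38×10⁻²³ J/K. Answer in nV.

V_n = √(4kTRB)
4kTRB = 4 × 1.38×10⁻²³ × 300 × 6.71×10² × 3.35×10² = 3.72×10⁻¹⁵ V²
V_n = √(3.72×10⁻¹⁵) = 6.10×10⁻⁸ V = 61.0 nV

61.0 nV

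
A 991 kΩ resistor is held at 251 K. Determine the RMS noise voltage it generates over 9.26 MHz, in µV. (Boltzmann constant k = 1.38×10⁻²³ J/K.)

357 µV

V_n = √(4kTRB)
4kTRB = 4 × 1.38×10⁻²³ × 251 × 9.91×10⁵ × 9.26×10⁶ = 1.27×10⁻⁷ V²
V_n = √(1.27×10⁻⁷) = 3.57×10⁻⁴ V = 357 µV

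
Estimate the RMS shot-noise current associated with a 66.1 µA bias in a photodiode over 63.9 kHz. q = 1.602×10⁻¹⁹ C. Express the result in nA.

I_n = √(2qI·B)
2qI·B = 2 × 1.602×10⁻¹⁹ × 6.61×10⁻⁵ × 6.39×10⁴ = 1.35×10⁻¹⁸ A²
I_n = √(1.35×10⁻¹⁸) = 1.16×10⁻⁹ A = 1.16 nA

1.16 nA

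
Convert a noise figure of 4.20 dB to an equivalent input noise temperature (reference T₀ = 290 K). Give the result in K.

F = 10^(4.20/10) = 2.63027
T_e = (F − 1)·T₀ = (2.63027 − 1) × 290 = 473 K

473 K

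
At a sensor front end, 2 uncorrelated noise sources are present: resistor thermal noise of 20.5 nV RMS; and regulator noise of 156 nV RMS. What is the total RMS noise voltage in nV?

157 nV

Uncorrelated sources add in power (mean-square): V_tot = √(ΣV_i²)
V_tot = √[(2.05×10⁻⁸)² + (1.56×10⁻⁷)²] = 1.57×10⁻⁷ V = 157 nV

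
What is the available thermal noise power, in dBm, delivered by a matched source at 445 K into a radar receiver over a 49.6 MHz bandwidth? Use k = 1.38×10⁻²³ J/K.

−95.2 dBm

P_n = kTB = 1.38×10⁻²³ × 445 × 4.96×10⁷ = 3.05×10⁻¹³ W
In dBm: 10 log₁₀(3.05×10⁻¹³ / 10⁻³) = −95.2 dBm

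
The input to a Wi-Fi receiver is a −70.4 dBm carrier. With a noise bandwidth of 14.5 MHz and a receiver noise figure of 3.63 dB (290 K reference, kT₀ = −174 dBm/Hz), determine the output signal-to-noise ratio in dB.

28.4 dB

Noise floor: N = −174 + 10 log₁₀(B) + NF
10 log₁₀(1.45×10⁷) = 71.61 dB
N = −174 + 71.61 + 3.63 = −98.76 dBm
SNR = P_sig − N = −70.4 − (−98.76) = 28.36 dB → 28.4 dB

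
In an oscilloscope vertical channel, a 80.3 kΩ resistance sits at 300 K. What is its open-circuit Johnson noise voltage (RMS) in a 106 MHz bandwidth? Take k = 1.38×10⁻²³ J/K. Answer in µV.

375 µV

V_n = √(4kTRB)
4kTRB = 4 × 1.38×10⁻²³ × 300 × 8.03×10⁴ × 1.06×10⁸ = 1.41×10⁻⁷ V²
V_n = √(1.41×10⁻⁷) = 3.75×10⁻⁴ V = 375 µV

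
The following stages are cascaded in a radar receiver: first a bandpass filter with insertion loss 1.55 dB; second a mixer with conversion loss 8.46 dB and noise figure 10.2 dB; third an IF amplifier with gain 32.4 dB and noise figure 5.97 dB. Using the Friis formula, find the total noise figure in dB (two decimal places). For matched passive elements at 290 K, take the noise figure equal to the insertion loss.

16.49 dB

Convert to linear (a loss of L dB is a gain of −L dB): F_i = 10^(NF_i/10), G_i = 10^(G_i,dB/10)
  Stage 1: F_1 = 10^(1.55/10) = 1.429, G_1 = 10^(−1.55/10) = 0.6998
  Stage 2: F_2 = 10^(10.2/10) = 10.47, G_2 = 10^(−8.46/10) = 0.1426
  Stage 3: F_3 = 10^(5.97/10) = 3.954, G_3 = 10^(32.4/10) = 1738
Friis cascade:
  F = 1.429 + (10.47 − 1)/0.6998 + (3.954 − 1)/0.09977 = 44.57
NF = 10 log₁₀(44.57) = 16.49 dB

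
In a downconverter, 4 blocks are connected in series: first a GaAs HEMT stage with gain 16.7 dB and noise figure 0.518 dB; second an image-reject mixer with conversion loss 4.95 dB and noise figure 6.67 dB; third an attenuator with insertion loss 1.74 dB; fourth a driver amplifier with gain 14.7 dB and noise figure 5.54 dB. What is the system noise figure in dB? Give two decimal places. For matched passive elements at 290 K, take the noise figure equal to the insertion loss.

1.75 dB

Convert to linear (a loss of L dB is a gain of −L dB): F_i = 10^(NF_i/10), G_i = 10^(G_i,dB/10)
  Stage 1: F_1 = 10^(0.518/10) = 1.127, G_1 = 10^(16.7/10) = 46.77
  Stage 2: F_2 = 10^(6.67/10) = 4.645, G_2 = 10^(−4.95/10) = 0.3199
  Stage 3: F_3 = 10^(1.74/10) = 1.493, G_3 = 10^(−1.74/10) = 0.6699
  Stage 4: F_4 = 10^(5.54/10) = 3.581, G_4 = 10^(14.7/10) = 29.51
Friis cascade:
  F = 1.127 + (4.645 − 1)/46.77 + (1.493 − 1)/14.96 + (3.581 − 1)/10.02 = 1.495
NF = 10 log₁₀(1.495) = 1.75 dB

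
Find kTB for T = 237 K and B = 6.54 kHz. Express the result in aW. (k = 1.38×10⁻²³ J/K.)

21.4 aW

P_n = kTB = 1.38×10⁻²³ × 237 × 6.54×10³ = 2.14×10⁻¹⁷ W = 21.4 aW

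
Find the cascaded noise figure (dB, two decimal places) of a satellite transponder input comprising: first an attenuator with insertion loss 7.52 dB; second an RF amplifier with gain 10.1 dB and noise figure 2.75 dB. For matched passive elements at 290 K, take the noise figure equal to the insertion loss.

10.27 dB

Convert to linear (a loss of L dB is a gain of −L dB): F_i = 10^(NF_i/10), G_i = 10^(G_i,dB/10)
  Stage 1: F_1 = 10^(7.52/10) = 5.649, G_1 = 10^(−7.52/10) = 0.1770
  Stage 2: F_2 = 10^(2.75/10) = 1.884, G_2 = 10^(10.1/10) = 10.23
Friis cascade:
  F = 5.649 + (1.884 − 1)/0.1770 = 10.64
NF = 10 log₁₀(10.64) = 10.27 dB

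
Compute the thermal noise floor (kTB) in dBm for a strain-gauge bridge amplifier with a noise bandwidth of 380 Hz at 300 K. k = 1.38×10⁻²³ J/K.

P_n = kTB = 1.38×10⁻²³ × 300 × 3.80×10² = 1.57×10⁻¹⁸ W
In dBm: 10 log₁₀(1.57×10⁻¹⁸ / 10⁻³) = −148.0 dBm

−148.0 dBm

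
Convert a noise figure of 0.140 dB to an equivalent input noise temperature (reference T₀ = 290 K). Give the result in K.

F = 10^(0.140/10) = 1.03276
T_e = (F − 1)·T₀ = (1.03276 − 1) × 290 = 9.50 K

9.50 K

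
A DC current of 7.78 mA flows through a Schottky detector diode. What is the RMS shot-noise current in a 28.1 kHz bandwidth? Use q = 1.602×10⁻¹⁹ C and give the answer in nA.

I_n = √(2qI·B)
2qI·B = 2 × 1.602×10⁻¹⁹ × 7.78×10⁻³ × 2.81×10⁴ = 7.00×10⁻¹⁷ A²
I_n = √(7.00×10⁻¹⁷) = 8.37×10⁻⁹ A = 8.37 nA

8.37 nA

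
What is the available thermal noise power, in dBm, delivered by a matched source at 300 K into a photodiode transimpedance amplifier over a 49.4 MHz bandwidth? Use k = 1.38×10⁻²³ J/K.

−96.9 dBm

P_n = kTB = 1.38×10⁻²³ × 300 × 4.94×10⁷ = 2.05×10⁻¹³ W
In dBm: 10 log₁₀(2.05×10⁻¹³ / 10⁻³) = −96.9 dBm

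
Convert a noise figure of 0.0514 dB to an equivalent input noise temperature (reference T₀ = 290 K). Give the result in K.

3.45 K

F = 10^(0.0514/10) = 1.01191
T_e = (F − 1)·T₀ = (1.01191 − 1) × 290 = 3.45 K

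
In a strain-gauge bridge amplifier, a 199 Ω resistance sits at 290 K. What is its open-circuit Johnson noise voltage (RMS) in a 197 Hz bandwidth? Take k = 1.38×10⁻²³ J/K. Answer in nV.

V_n = √(4kTRB)
4kTRB = 4 × 1.38×10⁻²³ × 290 × 1.99×10² × 1.97×10² = 6.28×10⁻¹⁶ V²
V_n = √(6.28×10⁻¹⁶) = 2.51×10⁻⁸ V = 25.1 nV

25.1 nV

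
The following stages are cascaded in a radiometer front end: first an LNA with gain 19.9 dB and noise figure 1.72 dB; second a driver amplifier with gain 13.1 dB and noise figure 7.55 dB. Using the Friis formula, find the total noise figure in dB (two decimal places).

1.86 dB

Convert to linear (a loss of L dB is a gain of −L dB): F_i = 10^(NF_i/10), G_i = 10^(G_i,dB/10)
  Stage 1: F_1 = 10^(1.72/10) = 1.486, G_1 = 10^(19.9/10) = 97.72
  Stage 2: F_2 = 10^(7.55/10) = 5.689, G_2 = 10^(13.1/10) = 20.42
Friis cascade:
  F = 1.486 + (5.689 − 1)/97.72 = 1.534
NF = 10 log₁₀(1.534) = 1.86 dB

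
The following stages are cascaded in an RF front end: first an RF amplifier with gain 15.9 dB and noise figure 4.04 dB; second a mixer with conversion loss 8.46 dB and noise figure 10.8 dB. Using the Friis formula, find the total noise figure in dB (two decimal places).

Convert to linear (a loss of L dB is a gain of −L dB): F_i = 10^(NF_i/10), G_i = 10^(G_i,dB/10)
  Stage 1: F_1 = 10^(4.04/10) = 2.535, G_1 = 10^(15.9/10) = 38.90
  Stage 2: F_2 = 10^(10.8/10) = 12.02, G_2 = 10^(−8.46/10) = 0.1426
Friis cascade:
  F = 2.535 + (12.02 − 1)/38.90 = 2.818
NF = 10 log₁₀(2.818) = 4.50 dB

4.50 dB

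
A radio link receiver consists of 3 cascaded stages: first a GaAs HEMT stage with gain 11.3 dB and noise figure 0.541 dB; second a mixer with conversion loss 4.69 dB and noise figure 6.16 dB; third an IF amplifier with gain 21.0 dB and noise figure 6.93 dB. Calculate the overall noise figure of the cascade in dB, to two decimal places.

3.47 dB

Convert to linear (a loss of L dB is a gain of −L dB): F_i = 10^(NF_i/10), G_i = 10^(G_i,dB/10)
  Stage 1: F_1 = 10^(0.541/10) = 1.133, G_1 = 10^(11.3/10) = 13.49
  Stage 2: F_2 = 10^(6.16/10) = 4.130, G_2 = 10^(−4.69/10) = 0.3396
  Stage 3: F_3 = 10^(6.93/10) = 4.932, G_3 = 10^(21.0/10) = 125.9
Friis cascade:
  F = 1.133 + (4.130 − 1)/13.49 + (4.932 − 1)/4.581 = 2.223
NF = 10 log₁₀(2.223) = 3.47 dB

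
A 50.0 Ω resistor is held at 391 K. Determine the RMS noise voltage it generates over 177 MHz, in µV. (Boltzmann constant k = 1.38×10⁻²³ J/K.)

V_n = √(4kTRB)
4kTRB = 4 × 1.38×10⁻²³ × 391 × 5.00×10¹ × 1.77×10⁸ = 1.91×10⁻¹⁰ V²
V_n = √(1.91×10⁻¹⁰) = 1.38×10⁻⁵ V = 13.8 µV

13.8 µV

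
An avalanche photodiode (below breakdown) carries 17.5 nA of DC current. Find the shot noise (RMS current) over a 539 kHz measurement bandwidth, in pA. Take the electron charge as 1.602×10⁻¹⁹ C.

I_n = √(2qI·B)
2qI·B = 2 × 1.602×10⁻¹⁹ × 1.75×10⁻⁸ × 5.39×10⁵ = 3.02×10⁻²¹ A²
I_n = √(3.02×10⁻²¹) = 5.50×10⁻¹¹ A = 55.0 pA

55.0 pA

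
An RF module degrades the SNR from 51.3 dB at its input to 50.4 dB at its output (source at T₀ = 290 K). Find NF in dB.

0.9 dB

NF (dB) = SNR_in(dB) − SNR_out(dB) when the source is at T₀
NF = 51.3 − 50.4 = 0.9 dB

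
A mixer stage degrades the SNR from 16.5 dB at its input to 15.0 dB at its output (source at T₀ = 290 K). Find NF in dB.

NF (dB) = SNR_in(dB) − SNR_out(dB) when the source is at T₀
NF = 16.5 − 15.0 = 1.5 dB

1.5 dB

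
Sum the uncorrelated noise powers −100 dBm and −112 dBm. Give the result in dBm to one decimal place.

Convert to linear, add, convert back:
P₁ = 1.00×10⁻¹³ W, P₂ = 6.31×10⁻¹⁵ W
P_tot = 1.06×10⁻¹³ W → 10 log₁₀(P_tot / 10⁻³) = −99.7 dBm

−99.7 dBm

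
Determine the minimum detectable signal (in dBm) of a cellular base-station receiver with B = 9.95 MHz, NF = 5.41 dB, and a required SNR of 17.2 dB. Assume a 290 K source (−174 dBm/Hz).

−81.4 dBm

Sensitivity = −174 + 10 log₁₀(B) + NF + SNR_min
= −174 + 69.98 + 5.41 + 17.2
= −81.41 dBm → −81.4 dBm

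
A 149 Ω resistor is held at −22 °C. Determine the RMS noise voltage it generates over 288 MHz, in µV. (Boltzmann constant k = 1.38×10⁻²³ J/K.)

T = −22 °C + 273.15 = 251.15 K
V_n = √(4kTRB)
4kTRB = 4 × 1.38×10⁻²³ × 251.15 × 1.49×10² × 2.88×10⁸ = 5.95×10⁻¹⁰ V²
V_n = √(5.95×10⁻¹⁰) = 2.44×10⁻⁵ V = 24.4 µV

24.4 µV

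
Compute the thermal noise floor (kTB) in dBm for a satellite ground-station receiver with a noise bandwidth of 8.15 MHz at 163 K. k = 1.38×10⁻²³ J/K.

−107.4 dBm

P_n = kTB = 1.38×10⁻²³ × 163 × 8.15×10⁶ = 1.83×10⁻¹⁴ W
In dBm: 10 log₁₀(1.83×10⁻¹⁴ / 10⁻³) = −107.4 dBm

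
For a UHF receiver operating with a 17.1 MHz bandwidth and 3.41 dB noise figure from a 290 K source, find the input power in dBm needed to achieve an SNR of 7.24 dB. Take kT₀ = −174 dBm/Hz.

−91.0 dBm

Sensitivity = −174 + 10 log₁₀(B) + NF + SNR_min
= −174 + 72.33 + 3.41 + 7.24
= −91.02 dBm → −91.0 dBm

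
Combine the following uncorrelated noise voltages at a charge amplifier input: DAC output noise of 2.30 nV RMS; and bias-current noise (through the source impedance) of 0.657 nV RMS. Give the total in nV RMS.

2.39 nV

Uncorrelated sources add in power (mean-square): V_tot = √(ΣV_i²)
V_tot = √[(2.30×10⁻⁹)² + (6.57×10⁻¹⁰)²] = 2.39×10⁻⁹ V = 2.39 nV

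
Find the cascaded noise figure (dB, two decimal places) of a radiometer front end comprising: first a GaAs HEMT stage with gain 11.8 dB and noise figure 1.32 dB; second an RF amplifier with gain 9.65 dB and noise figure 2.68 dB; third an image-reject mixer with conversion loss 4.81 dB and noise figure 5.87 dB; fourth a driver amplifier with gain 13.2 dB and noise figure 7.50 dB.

1.85 dB

Convert to linear (a loss of L dB is a gain of −L dB): F_i = 10^(NF_i/10), G_i = 10^(G_i,dB/10)
  Stage 1: F_1 = 10^(1.32/10) = 1.355, G_1 = 10^(11.8/10) = 15.14
  Stage 2: F_2 = 10^(2.68/10) = 1.854, G_2 = 10^(9.65/10) = 9.226
  Stage 3: F_3 = 10^(5.87/10) = 3.864, G_3 = 10^(−4.81/10) = 0.3304
  Stage 4: F_4 = 10^(7.50/10) = 5.623, G_4 = 10^(13.2/10) = 20.89
Friis cascade:
  F = 1.355 + (1.854 − 1)/15.14 + (3.864 − 1)/139.6 + (5.623 − 1)/46.13 = 1.532
NF = 10 log₁₀(1.532) = 1.85 dB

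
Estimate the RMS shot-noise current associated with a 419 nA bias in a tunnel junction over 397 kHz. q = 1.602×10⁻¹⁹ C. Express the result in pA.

231 pA

I_n = √(2qI·B)
2qI·B = 2 × 1.602×10⁻¹⁹ × 4.19×10⁻⁷ × 3.97×10⁵ = 5.33×10⁻²⁰ A²
I_n = √(5.33×10⁻²⁰) = 2.31×10⁻¹⁰ A = 231 pA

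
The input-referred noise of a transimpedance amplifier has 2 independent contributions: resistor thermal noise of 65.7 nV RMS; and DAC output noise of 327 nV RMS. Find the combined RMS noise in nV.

334 nV

Uncorrelated sources add in power (mean-square): V_tot = √(ΣV_i²)
V_tot = √[(6.57×10⁻⁸)² + (3.27×10⁻⁷)²] = 3.34×10⁻⁷ V = 334 nV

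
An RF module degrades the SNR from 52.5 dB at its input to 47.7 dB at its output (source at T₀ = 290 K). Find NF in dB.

NF (dB) = SNR_in(dB) − SNR_out(dB) when the source is at T₀
NF = 52.5 − 47.7 = 4.8 dB

4.8 dB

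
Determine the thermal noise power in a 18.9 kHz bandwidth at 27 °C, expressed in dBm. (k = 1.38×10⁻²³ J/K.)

−131.1 dBm

T = 27 °C + 273.15 = 300.15 K
P_n = kTB = 1.38×10⁻²³ × 300.15 × 1.89×10⁴ = 7.83×10⁻¹⁷ W
In dBm: 10 log₁₀(7.83×10⁻¹⁷ / 10⁻³) = −131.1 dBm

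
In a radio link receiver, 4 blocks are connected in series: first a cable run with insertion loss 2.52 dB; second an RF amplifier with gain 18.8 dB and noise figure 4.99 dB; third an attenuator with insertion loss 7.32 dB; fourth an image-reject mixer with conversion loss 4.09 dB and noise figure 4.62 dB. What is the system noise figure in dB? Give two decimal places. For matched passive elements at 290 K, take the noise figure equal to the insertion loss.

7.77 dB

Convert to linear (a loss of L dB is a gain of −L dB): F_i = 10^(NF_i/10), G_i = 10^(G_i,dB/10)
  Stage 1: F_1 = 10^(2.52/10) = 1.786, G_1 = 10^(−2.52/10) = 0.5598
  Stage 2: F_2 = 10^(4.99/10) = 3.155, G_2 = 10^(18.8/10) = 75.86
  Stage 3: F_3 = 10^(7.32/10) = 5.395, G_3 = 10^(−7.32/10) = 0.1854
  Stage 4: F_4 = 10^(4.62/10) = 2.897, G_4 = 10^(−4.09/10) = 0.3899
Friis cascade:
  F = 1.786 + (3.155 − 1)/0.5598 + (5.395 − 1)/42.46 + (2.897 − 1)/7.870 = 5.981
NF = 10 log₁₀(5.981) = 7.77 dB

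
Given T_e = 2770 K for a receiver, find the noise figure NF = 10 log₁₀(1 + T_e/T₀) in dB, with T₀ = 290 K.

10.23 dB

F = 1 + T_e/T₀ = 1 + 2770/290 = 10.5517
NF = 10 log₁₀(10.5517) = 10.23 dB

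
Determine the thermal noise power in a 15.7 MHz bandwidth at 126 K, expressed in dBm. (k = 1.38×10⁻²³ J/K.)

P_n = kTB = 1.38×10⁻²³ × 126 × 1.57×10⁷ = 2.73×10⁻¹⁴ W
In dBm: 10 log₁₀(2.73×10⁻¹⁴ / 10⁻³) = −105.6 dBm

−105.6 dBm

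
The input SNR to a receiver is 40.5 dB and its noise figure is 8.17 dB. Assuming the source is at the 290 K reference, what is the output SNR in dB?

By definition F = SNR_in/SNR_out, so in dB: SNR_out = SNR_in − NF
SNR_out = 40.5 − 8.17 = 32.33 dB

32.33 dB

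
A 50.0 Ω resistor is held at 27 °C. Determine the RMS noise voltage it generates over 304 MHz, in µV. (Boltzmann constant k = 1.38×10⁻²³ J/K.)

T = 27 °C + 273.15 = 300.15 K
V_n = √(4kTRB)
4kTRB = 4 × 1.38×10⁻²³ × 300.15 × 5.00×10¹ × 3.04×10⁸ = 2.52×10⁻¹⁰ V²
V_n = √(2.52×10⁻¹⁰) = 1.59×10⁻⁵ V = 15.9 µV

15.9 µV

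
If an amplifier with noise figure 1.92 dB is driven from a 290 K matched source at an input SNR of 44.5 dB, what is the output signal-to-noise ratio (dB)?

42.58 dB

By definition F = SNR_in/SNR_out, so in dB: SNR_out = SNR_in − NF
SNR_out = 44.5 − 1.92 = 42.58 dB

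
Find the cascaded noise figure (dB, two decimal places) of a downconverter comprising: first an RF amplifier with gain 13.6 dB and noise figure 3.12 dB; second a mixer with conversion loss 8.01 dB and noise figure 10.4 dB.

3.96 dB

Convert to linear (a loss of L dB is a gain of −L dB): F_i = 10^(NF_i/10), G_i = 10^(G_i,dB/10)
  Stage 1: F_1 = 10^(3.12/10) = 2.051, G_1 = 10^(13.6/10) = 22.91
  Stage 2: F_2 = 10^(10.4/10) = 10.96, G_2 = 10^(−8.01/10) = 0.1581
Friis cascade:
  F = 2.051 + (10.96 − 1)/22.91 = 2.486
NF = 10 log₁₀(2.486) = 3.96 dB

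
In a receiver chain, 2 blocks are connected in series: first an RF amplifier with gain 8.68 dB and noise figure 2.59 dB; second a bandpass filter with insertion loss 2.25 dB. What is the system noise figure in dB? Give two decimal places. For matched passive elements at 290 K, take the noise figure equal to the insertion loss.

2.80 dB

Convert to linear (a loss of L dB is a gain of −L dB): F_i = 10^(NF_i/10), G_i = 10^(G_i,dB/10)
  Stage 1: F_1 = 10^(2.59/10) = 1.816, G_1 = 10^(8.68/10) = 7.379
  Stage 2: F_2 = 10^(2.25/10) = 1.679, G_2 = 10^(−2.25/10) = 0.5957
Friis cascade:
  F = 1.816 + (1.679 − 1)/7.379 = 1.908
NF = 10 log₁₀(1.908) = 2.80 dB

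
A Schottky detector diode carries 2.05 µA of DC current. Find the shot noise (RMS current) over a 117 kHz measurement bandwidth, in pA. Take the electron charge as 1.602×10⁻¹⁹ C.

I_n = √(2qI·B)
2qI·B = 2 × 1.602×10⁻¹⁹ × 2.05×10⁻⁶ × 1.17×10⁵ = 7.68×10⁻²⁰ A²
I_n = √(7.68×10⁻²⁰) = 2.77×10⁻¹⁰ A = 277 pA

277 pA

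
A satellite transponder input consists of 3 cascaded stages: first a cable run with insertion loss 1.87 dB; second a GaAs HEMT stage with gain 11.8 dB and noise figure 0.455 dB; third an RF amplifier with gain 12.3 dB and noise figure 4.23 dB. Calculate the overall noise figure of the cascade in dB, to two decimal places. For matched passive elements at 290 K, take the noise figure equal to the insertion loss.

2.73 dB

Convert to linear (a loss of L dB is a gain of −L dB): F_i = 10^(NF_i/10), G_i = 10^(G_i,dB/10)
  Stage 1: F_1 = 10^(1.87/10) = 1.538, G_1 = 10^(−1.87/10) = 0.6501
  Stage 2: F_2 = 10^(0.455/10) = 1.110, G_2 = 10^(11.8/10) = 15.14
  Stage 3: F_3 = 10^(4.23/10) = 2.649, G_3 = 10^(12.3/10) = 16.98
Friis cascade:
  F = 1.538 + (1.110 − 1)/0.6501 + (2.649 − 1)/9.840 = 1.876
NF = 10 log₁₀(1.876) = 2.73 dB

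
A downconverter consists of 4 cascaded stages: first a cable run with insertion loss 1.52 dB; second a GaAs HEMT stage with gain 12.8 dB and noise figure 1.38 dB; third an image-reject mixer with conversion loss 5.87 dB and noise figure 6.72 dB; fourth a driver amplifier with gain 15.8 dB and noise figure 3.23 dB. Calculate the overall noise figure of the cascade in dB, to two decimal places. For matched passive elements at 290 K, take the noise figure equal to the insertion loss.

4.05 dB

Convert to linear (a loss of L dB is a gain of −L dB): F_i = 10^(NF_i/10), G_i = 10^(G_i,dB/10)
  Stage 1: F_1 = 10^(1.52/10) = 1.419, G_1 = 10^(−1.52/10) = 0.7047
  Stage 2: F_2 = 10^(1.38/10) = 1.374, G_2 = 10^(12.8/10) = 19.05
  Stage 3: F_3 = 10^(6.72/10) = 4.699, G_3 = 10^(−5.87/10) = 0.2588
  Stage 4: F_4 = 10^(3.23/10) = 2.104, G_4 = 10^(15.8/10) = 38.02
Friis cascade:
  F = 1.419 + (1.374 − 1)/0.7047 + (4.699 − 1)/13.43 + (2.104 − 1)/3.475 = 2.543
NF = 10 log₁₀(2.543) = 4.05 dB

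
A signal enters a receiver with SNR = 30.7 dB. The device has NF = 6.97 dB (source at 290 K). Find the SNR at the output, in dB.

23.73 dB

By definition F = SNR_in/SNR_out, so in dB: SNR_out = SNR_in − NF
SNR_out = 30.7 − 6.97 = 23.73 dB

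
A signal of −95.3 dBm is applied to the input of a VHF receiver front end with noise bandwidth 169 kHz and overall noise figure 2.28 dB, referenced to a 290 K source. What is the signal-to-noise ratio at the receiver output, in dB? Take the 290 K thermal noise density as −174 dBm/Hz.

24.1 dB

Noise floor: N = −174 + 10 log₁₀(B) + NF
10 log₁₀(1.69×10⁵) = 52.28 dB
N = −174 + 52.28 + 2.28 = −119.44 dBm
SNR = P_sig − N = −95.3 − (−119.44) = 24.14 dB → 24.1 dB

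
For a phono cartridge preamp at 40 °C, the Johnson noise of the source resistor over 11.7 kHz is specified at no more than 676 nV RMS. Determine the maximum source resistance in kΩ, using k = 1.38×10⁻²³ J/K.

T = 40 °C + 273.15 = 313.15 K
Johnson–Nyquist: V_n = √(4kTRB) ⇒ R = V_n² / (4kTB)
4kTB = 4 × 1.38×10⁻²³ × 313.15 × 1.17×10⁴ = 2.02×10⁻¹⁶
R = (6.76×10⁻⁷)² / 2.02×10⁻¹⁶ = 2.26×10³ Ω = 2.26 kΩ

2.26 kΩ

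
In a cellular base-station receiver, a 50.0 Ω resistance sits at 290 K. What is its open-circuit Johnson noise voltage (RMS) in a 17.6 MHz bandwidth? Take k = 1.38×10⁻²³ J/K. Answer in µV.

V_n = √(4kTRB)
4kTRB = 4 × 1.38×10⁻²³ × 290 × 5.00×10¹ × 1.76×10⁷ = 1.41×10⁻¹¹ V²
V_n = √(1.41×10⁻¹¹) = 3.75×10⁻⁶ V = 3.75 µV

3.75 µV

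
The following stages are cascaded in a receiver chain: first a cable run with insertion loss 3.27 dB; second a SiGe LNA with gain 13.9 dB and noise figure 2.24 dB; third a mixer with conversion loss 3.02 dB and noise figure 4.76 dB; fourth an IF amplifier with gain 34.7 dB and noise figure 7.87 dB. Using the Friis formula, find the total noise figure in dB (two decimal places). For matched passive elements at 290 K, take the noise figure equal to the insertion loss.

Convert to linear (a loss of L dB is a gain of −L dB): F_i = 10^(NF_i/10), G_i = 10^(G_i,dB/10)
  Stage 1: F_1 = 10^(3.27/10) = 2.123, G_1 = 10^(−3.27/10) = 0.4710
  Stage 2: F_2 = 10^(2.24/10) = 1.675, G_2 = 10^(13.9/10) = 24.55
  Stage 3: F_3 = 10^(4.76/10) = 2.992, G_3 = 10^(−3.02/10) = 0.4989
  Stage 4: F_4 = 10^(7.87/10) = 6.124, G_4 = 10^(34.7/10) = 2951
Friis cascade:
  F = 2.123 + (1.675 − 1)/0.4710 + (2.992 − 1)/11.56 + (6.124 − 1)/5.768 = 4.617
NF = 10 log₁₀(4.617) = 6.64 dB

6.64 dB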